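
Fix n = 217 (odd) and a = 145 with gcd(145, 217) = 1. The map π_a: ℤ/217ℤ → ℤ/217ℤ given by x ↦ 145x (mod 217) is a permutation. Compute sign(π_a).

Orbit of 208 under x↦145x: [208, 214, 216, 72, 24, 8, 75]… (length divides ord_217(145)).
Cycle lengths of π_145 on ℤ/217ℤ: [30, 30, 30, 30, 30, 30, 30, 6, 1]; 9 cycles in total.
Σ(ℓ_i−1) = 217−9 = 208; sign = (−1)^208 = +1.
The Jacobi symbol (145|217) = +1 (Zolotarev) agrees.

+1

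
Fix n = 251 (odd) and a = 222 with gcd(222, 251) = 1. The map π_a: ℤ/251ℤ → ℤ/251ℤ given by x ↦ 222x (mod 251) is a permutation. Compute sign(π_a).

Start at x=12: 12 → 154 → 52 → 249 → 58 → 75 → 84 → … (one orbit).
3 cycles of lengths [125, 125, 1].
With 3 cycles on 251 points, sign = (−1)^{251−3} = +1.

+1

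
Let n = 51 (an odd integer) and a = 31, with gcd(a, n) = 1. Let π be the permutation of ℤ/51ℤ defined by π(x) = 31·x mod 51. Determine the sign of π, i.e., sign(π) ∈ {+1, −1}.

-1

Start at x=4: 4 → 22 → 19 → 28 → 1 → 31 → 43 → … (one orbit).
Decompose π into cycles: lengths [16, 16, 16, 1, 1, 1] (6 cycles, including the fixed point 0).
sign(π) = (−1)^{n − #cycles} = (−1)^{51−6} = (−1)^45 = -1.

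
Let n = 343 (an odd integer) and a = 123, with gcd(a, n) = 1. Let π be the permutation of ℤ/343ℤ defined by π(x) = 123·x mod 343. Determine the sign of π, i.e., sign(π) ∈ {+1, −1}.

Start at x=1: 1 → 123 → 37 → 92 → 340 → 317 → 232 → … (one orbit).
Decompose π into cycles: lengths [147, 147, 21, 21, 3, 3, 1] (7 cycles, including the fixed point 0).
sign(π) = (−1)^{n − #cycles} = (−1)^{343−7} = (−1)^336 = +1.
Check: (123/343) = +1 by Zolotarev.

+1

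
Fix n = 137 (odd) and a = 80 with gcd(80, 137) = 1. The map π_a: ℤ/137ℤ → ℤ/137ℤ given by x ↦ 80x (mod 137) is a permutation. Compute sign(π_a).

Start at x=50: 50 → 27 → 105 → 43 → 15 → 104 → 100 → … (one orbit).
π_80 has 2 disjoint cycles with lengths [136, 1] on {0,…,136}.
sign(π) = (−1)^{n − #cycles} = (−1)^{137−2} = (−1)^135 = -1.

-1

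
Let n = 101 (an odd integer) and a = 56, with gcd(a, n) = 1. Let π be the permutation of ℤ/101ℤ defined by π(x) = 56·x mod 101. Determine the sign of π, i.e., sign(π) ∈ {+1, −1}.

+1

Trace 71: π^k(71) = [71, 37, 52, 84, 58, 16, 88] for k=0..6.
5 cycles of lengths [25, 25, 25, 25, 1].
101 − 5 = 96 transpositions; sign(π) = (−1)^96 = +1.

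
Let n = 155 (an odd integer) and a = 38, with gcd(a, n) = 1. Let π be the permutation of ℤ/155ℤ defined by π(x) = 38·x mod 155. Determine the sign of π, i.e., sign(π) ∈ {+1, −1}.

Trace 87: π^k(87) = [87, 51, 78, 19, 102, 1, 38] for k=0..6.
π_38 has 6 disjoint cycles with lengths [60, 60, 15, 15, 4, 1] on {0,…,154}.
6 cycles on 155: each ℓ→(−1)^(ℓ−1), product (−1)^149 = -1.

-1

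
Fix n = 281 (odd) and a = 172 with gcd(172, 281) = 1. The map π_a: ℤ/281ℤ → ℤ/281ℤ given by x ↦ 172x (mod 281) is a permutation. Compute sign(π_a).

Orbit of 109 under x↦172x: [109, 202, 181, 222, 249, 116, 1]… (length divides ord_281(172)).
The orbit structure of x ↦ 172x mod 281: 21 orbits of sizes [14, 14, 14, 14, 14, 14, 14, 14, 14, 14, 14, 14, 14, 14, 14, 14, 14, 14, 14, 14, 1].
281 − 21 = 260 transpositions; sign(π) = (−1)^260 = +1.

+1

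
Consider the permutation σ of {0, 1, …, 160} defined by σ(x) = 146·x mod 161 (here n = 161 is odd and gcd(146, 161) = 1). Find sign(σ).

-1

Trace 41: π^k(41) = [41, 29, 48, 85, 13, 127, 27] for k=0..6.
Cycle lengths of π_146 on ℤ/161ℤ: [22, 22, 22, 22, 22, 22, 11, 11, 2, 2, 2, 1]; 12 cycles in total.
12 cycles on 161: each ℓ→(−1)^(ℓ−1), product (−1)^149 = -1.
Via Zolotarev, sign(π_{146}) = (146|161) = -1.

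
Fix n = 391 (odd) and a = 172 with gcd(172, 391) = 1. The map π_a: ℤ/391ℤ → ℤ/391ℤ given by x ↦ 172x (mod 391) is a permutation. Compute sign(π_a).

Start at x=145: 145 → 307 → 19 → 140 → 229 → 288 → 270 → … (one orbit).
Decompose π into cycles: lengths [88, 88, 88, 88, 22, 8, 8, 1] (8 cycles, including the fixed point 0).
n − c = 391 − 8 = 383; sign = (−1)^383 = -1.
Check: (172/391) = -1 by Zolotarev.

-1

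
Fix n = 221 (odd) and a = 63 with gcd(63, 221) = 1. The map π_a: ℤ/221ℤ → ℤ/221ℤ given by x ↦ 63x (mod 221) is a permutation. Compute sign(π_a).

Start at x=55: 55 → 150 → 168 → 197 → 35 → 216 → 127 → … (one orbit).
Decompose π into cycles: lengths [48, 48, 48, 48, 16, 12, 1] (7 cycles, including the fixed point 0).
7 cycles on 221: each ℓ→(−1)^(ℓ−1), product (−1)^214 = +1.

+1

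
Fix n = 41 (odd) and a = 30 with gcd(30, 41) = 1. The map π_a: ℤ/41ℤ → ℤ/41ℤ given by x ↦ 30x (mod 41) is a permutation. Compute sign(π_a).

-1

Trace 37: π^k(37) = [37, 3, 8, 35, 25, 12, 32] for k=0..6.
π_30 has 2 disjoint cycles with lengths [40, 1] on {0,…,40}.
sign(π) = (−1)^{n − #cycles} = (−1)^{41−2} = (−1)^39 = -1.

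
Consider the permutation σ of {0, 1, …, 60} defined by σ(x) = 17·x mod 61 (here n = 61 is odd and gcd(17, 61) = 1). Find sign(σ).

-1

Start at x=47: 47 → 6 → 41 → 26 → 15 → 11 → 4 → … (one orbit).
Cycle lengths of π_17 on ℤ/61ℤ: [60, 1]; 2 cycles in total.
With 2 cycles on 61 points, sign = (−1)^{61−2} = -1.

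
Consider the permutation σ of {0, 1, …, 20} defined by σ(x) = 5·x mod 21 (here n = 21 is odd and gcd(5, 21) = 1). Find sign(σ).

Orbit of 4 under x↦5x: [4, 20, 16, 17, 1, 5]… (length divides ord_21(5)).
Cycle type of π: 6×3 + 2 + 1; total 5 cycles.
5 cycles on 21: each ℓ→(−1)^(ℓ−1), product (−1)^16 = +1.
Check: (5/21) = +1 by Zolotarev.

+1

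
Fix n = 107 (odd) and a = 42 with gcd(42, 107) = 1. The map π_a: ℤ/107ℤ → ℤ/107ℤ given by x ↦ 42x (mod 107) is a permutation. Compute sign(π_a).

Orbit of 53 under x↦42x: [53, 86, 81, 85, 39, 33, 102]… (length divides ord_107(42)).
Cycle lengths of π_42 on ℤ/107ℤ: [53, 53, 1]; 3 cycles in total.
sign(π) = (−1)^{n − #cycles} = (−1)^{107−3} = (−1)^104 = +1.
The Jacobi symbol (42|107) = +1 (Zolotarev) agrees.

+1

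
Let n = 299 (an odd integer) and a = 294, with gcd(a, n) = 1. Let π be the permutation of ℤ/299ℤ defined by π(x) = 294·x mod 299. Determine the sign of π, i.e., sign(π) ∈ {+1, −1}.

Start at x=164: 164 → 77 → 213 → 131 → 242 → 285 → 70 → … (one orbit).
The orbit structure of x ↦ 294x mod 299: 12 orbits of sizes [44, 44, 44, 44, 44, 44, 11, 11, 4, 4, 4, 1].
With 12 cycles on 299 points, sign = (−1)^{299−12} = -1.

-1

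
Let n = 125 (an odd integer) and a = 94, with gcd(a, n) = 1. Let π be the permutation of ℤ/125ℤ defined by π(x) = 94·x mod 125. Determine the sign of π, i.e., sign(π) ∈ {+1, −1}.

+1

Orbit of 41 under x↦94x: [41, 104, 26, 69, 111, 59, 46]… (length divides ord_125(94)).
Cycle type of π: 50×2 + 10×2 + 2×2 + 1; total 7 cycles.
7 cycles on 125: each ℓ→(−1)^(ℓ−1), product (−1)^118 = +1.
Via Zolotarev, sign(π_{94}) = (94|125) = +1.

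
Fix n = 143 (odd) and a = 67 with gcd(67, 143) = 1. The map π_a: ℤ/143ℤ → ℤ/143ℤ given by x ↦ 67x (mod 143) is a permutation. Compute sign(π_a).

-1

Start at x=45: 45 → 12 → 89 → 100 → 122 → 23 → 111 → … (one orbit).
The orbit structure of x ↦ 67x mod 143: 22 orbits of sizes [12, 12, 12, 12, 12, 12, 12, 12, 12, 12, 12, 1, 1, 1, 1, 1, 1, 1, 1, 1, 1, 1].
sign(π) = (−1)^{n − #cycles} = (−1)^{143−22} = (−1)^121 = -1.
Via Zolotarev, sign(π_{67}) = (67|143) = -1.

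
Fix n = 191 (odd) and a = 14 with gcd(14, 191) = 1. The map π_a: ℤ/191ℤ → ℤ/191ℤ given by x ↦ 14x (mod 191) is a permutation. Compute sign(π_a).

Orbit of 153 under x↦14x: [153, 41, 1, 14, 5, 70, 25]… (length divides ord_191(14)).
Cycle lengths of π_14 on ℤ/191ℤ: [38, 38, 38, 38, 38, 1]; 6 cycles in total.
n − c = 191 − 6 = 185; sign = (−1)^185 = -1.

-1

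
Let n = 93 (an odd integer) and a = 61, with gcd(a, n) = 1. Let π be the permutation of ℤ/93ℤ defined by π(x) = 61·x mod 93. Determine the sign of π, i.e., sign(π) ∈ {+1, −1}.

Orbit of 61 under x↦61x: [61, 1]… (length divides ord_93(61)).
Cycle type of π: 2×45 + 1×3; total 48 cycles.
48 cycles on 93: each ℓ→(−1)^(ℓ−1), product (−1)^45 = -1.
Zolotarev: (61|93) = -1, matching the cycle-count sign.

-1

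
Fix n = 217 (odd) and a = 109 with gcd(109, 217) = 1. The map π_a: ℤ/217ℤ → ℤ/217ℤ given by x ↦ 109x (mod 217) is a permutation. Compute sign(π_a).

+1

Trace 1: π^k(1) = [1, 109, 163, 190, 95, 156, 78] for k=0..6.
π_109 has 21 disjoint cycles with lengths [15, 15, 15, 15, 15, 15, 15, 15, 15, 15, 15, 15, 5, 5, 5, 5, 5, 5, 3, 3, 1] on {0,…,216}.
n − c = 217 − 21 = 196; sign = (−1)^196 = +1.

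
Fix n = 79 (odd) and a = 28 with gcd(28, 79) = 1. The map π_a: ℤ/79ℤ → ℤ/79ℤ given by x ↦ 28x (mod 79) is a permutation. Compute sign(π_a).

-1

Orbit of 4 under x↦28x: [4, 33, 55, 39, 65, 3, 5]… (length divides ord_79(28)).
The orbit structure of x ↦ 28x mod 79: 2 orbits of sizes [78, 1].
n − c = 79 − 2 = 77; sign = (−1)^77 = -1.
Via Zolotarev, sign(π_{28}) = (28|79) = -1.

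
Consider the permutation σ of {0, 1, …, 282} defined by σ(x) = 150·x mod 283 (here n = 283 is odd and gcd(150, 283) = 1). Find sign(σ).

Start at x=160: 160 → 228 → 240 → 59 → 77 → 230 → 257 → … (one orbit).
The orbit structure of x ↦ 150x mod 283: 3 orbits of sizes [141, 141, 1].
sign(π) = (−1)^{n − #cycles} = (−1)^{283−3} = (−1)^280 = +1.
(150|283)_J = +1 (Zolotarev's lemma cross-check).

+1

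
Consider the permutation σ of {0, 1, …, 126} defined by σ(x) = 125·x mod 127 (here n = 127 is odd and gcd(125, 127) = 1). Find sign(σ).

-1

Start at x=1: 1 → 125 → 4 → 119 → 16 → 95 → 64 → … (one orbit).
Cycle lengths of π_125 on ℤ/127ℤ: [14, 14, 14, 14, 14, 14, 14, 14, 14, 1]; 10 cycles in total.
10 cycles on 127: each ℓ→(−1)^(ℓ−1), product (−1)^117 = -1.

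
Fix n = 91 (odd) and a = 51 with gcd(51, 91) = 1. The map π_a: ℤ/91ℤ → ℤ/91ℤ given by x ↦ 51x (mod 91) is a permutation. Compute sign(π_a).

+1

Orbit of 79 under x↦51x: [79, 25, 1, 51, 53, 64]… (length divides ord_91(51)).
Cycle lengths of π_51 on ℤ/91ℤ: [6, 6, 6, 6, 6, 6, 6, 6, 6, 6, 6, 6, 3, 3, 2, 2, 2, 2, 2, 2, 1]; 21 cycles in total.
n − c = 91 − 21 = 70; sign = (−1)^70 = +1.
(51|91)_J = +1 (Zolotarev's lemma cross-check).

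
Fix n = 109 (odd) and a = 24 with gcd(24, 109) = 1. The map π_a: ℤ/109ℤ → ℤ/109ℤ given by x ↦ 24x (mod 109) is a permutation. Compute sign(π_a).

Orbit of 102 under x↦24x: [102, 50, 1, 24, 31, 90, 89]… (length divides ord_109(24)).
2 cycles of lengths [108, 1].
sign(π) = (−1)^{n − #cycles} = (−1)^{109−2} = (−1)^107 = -1.
Via Zolotarev, sign(π_{24}) = (24|109) = -1.

-1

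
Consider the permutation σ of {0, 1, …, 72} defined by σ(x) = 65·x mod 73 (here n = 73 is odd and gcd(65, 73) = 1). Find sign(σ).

+1

Trace 9: π^k(9) = [9, 1, 65, 64, 72, 8] for k=0..5.
Cycle type of π: 6×12 + 1; total 13 cycles.
Σ(ℓ_i−1) = 73−13 = 60; sign = (−1)^60 = +1.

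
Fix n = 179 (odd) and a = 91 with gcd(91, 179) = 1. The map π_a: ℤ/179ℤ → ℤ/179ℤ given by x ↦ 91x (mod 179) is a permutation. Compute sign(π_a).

Start at x=24: 24 → 36 → 54 → 81 → 32 → 48 → 72 → … (one orbit).
π_91 has 2 disjoint cycles with lengths [178, 1] on {0,…,178}.
2 cycles on 179: each ℓ→(−1)^(ℓ−1), product (−1)^177 = -1.
The Jacobi symbol (91|179) = -1 (Zolotarev) agrees.

-1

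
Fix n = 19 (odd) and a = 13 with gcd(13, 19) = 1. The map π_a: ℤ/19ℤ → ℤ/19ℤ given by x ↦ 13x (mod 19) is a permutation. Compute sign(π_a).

Orbit of 2 under x↦13x: [2, 7, 15, 5, 8, 9, 3]… (length divides ord_19(13)).
The orbit structure of x ↦ 13x mod 19: 2 orbits of sizes [18, 1].
19 − 2 = 17 transpositions; sign(π) = (−1)^17 = -1.

-1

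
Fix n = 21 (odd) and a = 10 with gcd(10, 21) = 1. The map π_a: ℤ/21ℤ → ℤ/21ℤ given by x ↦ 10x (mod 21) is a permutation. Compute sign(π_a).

-1

Orbit of 10 under x↦10x: [10, 16, 13, 4, 19, 1]… (length divides ord_21(10)).
Cycle lengths of π_10 on ℤ/21ℤ: [6, 6, 6, 1, 1, 1]; 6 cycles in total.
n − c = 21 − 6 = 15; sign = (−1)^15 = -1.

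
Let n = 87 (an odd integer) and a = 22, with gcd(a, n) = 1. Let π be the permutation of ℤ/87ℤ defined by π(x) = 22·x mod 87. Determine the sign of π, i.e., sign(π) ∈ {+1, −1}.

Orbit of 4 under x↦22x: [4, 1, 22, 49, 34, 52, 13]… (length divides ord_87(22)).
The orbit structure of x ↦ 22x mod 87: 9 orbits of sizes [14, 14, 14, 14, 14, 14, 1, 1, 1].
sign(π) = (−1)^{n − #cycles} = (−1)^{87−9} = (−1)^78 = +1.

+1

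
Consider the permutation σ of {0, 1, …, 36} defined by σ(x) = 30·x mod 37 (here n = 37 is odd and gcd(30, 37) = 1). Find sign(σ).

+1

Orbit of 16 under x↦30x: [16, 36, 7, 25, 10, 4, 9]… (length divides ord_37(30)).
π_30 has 3 disjoint cycles with lengths [18, 18, 1] on {0,…,36}.
With 3 cycles on 37 points, sign = (−1)^{37−3} = +1.
Zolotarev: (30|37) = +1, matching the cycle-count sign.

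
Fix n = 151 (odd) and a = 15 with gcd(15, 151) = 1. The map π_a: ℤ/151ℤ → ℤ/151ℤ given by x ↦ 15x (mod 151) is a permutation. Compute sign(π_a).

Start at x=115: 115 → 64 → 54 → 55 → 70 → 144 → 46 → … (one orbit).
2 cycles of lengths [150, 1].
2 cycles on 151: each ℓ→(−1)^(ℓ−1), product (−1)^149 = -1.
Check: (15/151) = -1 by Zolotarev.

-1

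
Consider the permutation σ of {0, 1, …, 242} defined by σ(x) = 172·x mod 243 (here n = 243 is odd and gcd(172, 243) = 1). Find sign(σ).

Start at x=28: 28 → 199 → 208 → 55 → 226 → 235 → 82 → … (one orbit).
27 cycles of lengths [27, 27, 27, 27, 27, 27, 9, 9, 9, 9, 9, 9, 3, 3, 3, 3, 3, 3, 1, 1, 1, 1, 1, 1, 1, 1, 1].
243 − 27 = 216 transpositions; sign(π) = (−1)^216 = +1.
Via Zolotarev, sign(π_{172}) = (172|243) = +1.

+1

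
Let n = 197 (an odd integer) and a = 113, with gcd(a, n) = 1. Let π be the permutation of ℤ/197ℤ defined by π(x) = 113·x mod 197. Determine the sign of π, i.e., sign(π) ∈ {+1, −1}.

-1

Trace 19: π^k(19) = [19, 177, 104, 129, 196, 84, 36] for k=0..6.
8 cycles of lengths [28, 28, 28, 28, 28, 28, 28, 1].
197 − 8 = 189 transpositions; sign(π) = (−1)^189 = -1.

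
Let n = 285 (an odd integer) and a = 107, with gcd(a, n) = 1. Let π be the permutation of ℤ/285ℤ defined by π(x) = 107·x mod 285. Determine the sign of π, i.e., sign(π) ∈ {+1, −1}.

Trace 121: π^k(121) = [121, 122, 229, 278, 106, 227, 64] for k=0..6.
Cycle type of π: 12×18 + 6×9 + 4×3 + 2 + 1; total 32 cycles.
285 − 32 = 253 transpositions; sign(π) = (−1)^253 = -1.

-1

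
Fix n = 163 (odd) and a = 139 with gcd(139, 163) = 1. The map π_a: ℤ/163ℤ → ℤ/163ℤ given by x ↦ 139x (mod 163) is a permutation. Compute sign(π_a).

-1

Orbit of 30 under x↦139x: [30, 95, 2, 115, 11, 62, 142]… (length divides ord_163(139)).
π_139 has 2 disjoint cycles with lengths [162, 1] on {0,…,162}.
2 cycles on 163: each ℓ→(−1)^(ℓ−1), product (−1)^161 = -1.
Check: (139/163) = -1 by Zolotarev.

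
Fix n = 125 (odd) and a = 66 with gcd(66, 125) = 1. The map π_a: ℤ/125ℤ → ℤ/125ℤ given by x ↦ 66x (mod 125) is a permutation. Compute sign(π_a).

Orbit of 1 under x↦66x: [1, 66, 106, 121, 111, 76, 16]… (length divides ord_125(66)).
13 cycles of lengths [25, 25, 25, 25, 5, 5, 5, 5, 1, 1, 1, 1, 1].
n − c = 125 − 13 = 112; sign = (−1)^112 = +1.
(66|125)_J = +1 (Zolotarev's lemma cross-check).

+1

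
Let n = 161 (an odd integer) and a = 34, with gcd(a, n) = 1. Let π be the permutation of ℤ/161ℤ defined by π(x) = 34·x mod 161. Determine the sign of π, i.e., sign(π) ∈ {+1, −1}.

Orbit of 125 under x↦34x: [125, 64, 83, 85, 153, 50, 90]… (length divides ord_161(34)).
The orbit structure of x ↦ 34x mod 161: 11 orbits of sizes [22, 22, 22, 22, 22, 22, 22, 2, 2, 2, 1].
n − c = 161 − 11 = 150; sign = (−1)^150 = +1.
The Jacobi symbol (34|161) = +1 (Zolotarev) agrees.

+1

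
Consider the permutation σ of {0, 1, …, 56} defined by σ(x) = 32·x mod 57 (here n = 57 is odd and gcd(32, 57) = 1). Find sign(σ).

+1

Start at x=8: 8 → 28 → 41 → 1 → 32 → 55 → 50 → … (one orbit).
π_32 has 5 disjoint cycles with lengths [18, 18, 18, 2, 1] on {0,…,56}.
5 cycles on 57: each ℓ→(−1)^(ℓ−1), product (−1)^52 = +1.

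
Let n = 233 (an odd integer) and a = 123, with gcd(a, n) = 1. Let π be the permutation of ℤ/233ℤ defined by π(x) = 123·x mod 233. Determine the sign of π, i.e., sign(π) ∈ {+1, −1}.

+1

Start at x=148: 148 → 30 → 195 → 219 → 142 → 224 → 58 → … (one orbit).
Decompose π into cycles: lengths [116, 116, 1] (3 cycles, including the fixed point 0).
Σ(ℓ_i−1) = 233−3 = 230; sign = (−1)^230 = +1.
Zolotarev: (123|233) = +1, matching the cycle-count sign.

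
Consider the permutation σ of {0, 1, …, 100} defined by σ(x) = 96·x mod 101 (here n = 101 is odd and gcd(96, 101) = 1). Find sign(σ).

+1

Orbit of 19 under x↦96x: [19, 6, 71, 49, 58, 13, 36]… (length divides ord_101(96)).
3 cycles of lengths [50, 50, 1].
Σ(ℓ_i−1) = 101−3 = 98; sign = (−1)^98 = +1.
Zolotarev: (96|101) = +1, matching the cycle-count sign.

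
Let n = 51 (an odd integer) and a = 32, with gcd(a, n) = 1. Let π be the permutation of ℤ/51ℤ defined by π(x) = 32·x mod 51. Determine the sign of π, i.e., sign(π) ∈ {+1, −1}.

-1

Start at x=32: 32 → 4 → 26 → 16 → 2 → 13 → 8 → … (one orbit).
Cycle lengths of π_32 on ℤ/51ℤ: [8, 8, 8, 8, 8, 8, 2, 1]; 8 cycles in total.
With 8 cycles on 51 points, sign = (−1)^{51−8} = -1.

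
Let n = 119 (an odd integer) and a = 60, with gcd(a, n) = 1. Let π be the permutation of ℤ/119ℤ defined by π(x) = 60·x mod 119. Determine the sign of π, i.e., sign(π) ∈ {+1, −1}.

Orbit of 60 under x↦60x: [60, 30, 15, 67, 93, 106, 53]… (length divides ord_119(60)).
9 cycles of lengths [24, 24, 24, 24, 8, 8, 3, 3, 1].
Σ(ℓ_i−1) = 119−9 = 110; sign = (−1)^110 = +1.
The Jacobi symbol (60|119) = +1 (Zolotarev) agrees.

+1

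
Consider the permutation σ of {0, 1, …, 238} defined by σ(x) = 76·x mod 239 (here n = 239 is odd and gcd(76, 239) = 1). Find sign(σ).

Orbit of 52 under x↦76x: [52, 128, 168, 101, 28, 216, 164]… (length divides ord_239(76)).
π_76 has 8 disjoint cycles with lengths [34, 34, 34, 34, 34, 34, 34, 1] on {0,…,238}.
n − c = 239 − 8 = 231; sign = (−1)^231 = -1.
Via Zolotarev, sign(π_{76}) = (76|239) = -1.

-1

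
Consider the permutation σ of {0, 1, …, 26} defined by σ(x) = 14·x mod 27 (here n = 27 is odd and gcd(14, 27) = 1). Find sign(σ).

-1

Start at x=5: 5 → 16 → 8 → 4 → 2 → 1 → 14 → … (one orbit).
π_14 has 4 disjoint cycles with lengths [18, 6, 2, 1] on {0,…,26}.
n − c = 27 − 4 = 23; sign = (−1)^23 = -1.
Check: (14/27) = -1 by Zolotarev.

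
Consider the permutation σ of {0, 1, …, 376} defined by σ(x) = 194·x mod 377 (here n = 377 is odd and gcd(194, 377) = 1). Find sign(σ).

Start at x=248: 248 → 233 → 339 → 168 → 170 → 181 → 53 → … (one orbit).
Decompose π into cycles: lengths [14, 14, 14, 14, 14, 14, 14, 14, 14, 14, 14, 14, 14, 14, 14, 14, 14, 14, 14, 14, 14, 14, 14, 14, 7, 7, 7, 7, 2, 2, 2, 2, 2, 2, 1] (35 cycles, including the fixed point 0).
35 cycles on 377: each ℓ→(−1)^(ℓ−1), product (−1)^342 = +1.
The Jacobi symbol (194|377) = +1 (Zolotarev) agrees.

+1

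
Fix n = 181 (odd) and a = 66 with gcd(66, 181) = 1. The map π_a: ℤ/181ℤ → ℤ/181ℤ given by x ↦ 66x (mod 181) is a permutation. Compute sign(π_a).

Trace 139: π^k(139) = [139, 124, 39, 40, 106, 118, 5] for k=0..6.
Cycle type of π: 180 + 1; total 2 cycles.
Σ(ℓ_i−1) = 181−2 = 179; sign = (−1)^179 = -1.
Check: (66/181) = -1 by Zolotarev.

-1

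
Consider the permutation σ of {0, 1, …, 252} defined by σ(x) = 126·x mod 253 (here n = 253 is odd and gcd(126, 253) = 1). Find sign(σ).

Orbit of 251 under x↦126x: [251, 1, 126, 190, 158, 174, 166]… (length divides ord_253(126)).
6 cycles of lengths [110, 110, 22, 5, 5, 1].
253 − 6 = 247 transpositions; sign(π) = (−1)^247 = -1.

-1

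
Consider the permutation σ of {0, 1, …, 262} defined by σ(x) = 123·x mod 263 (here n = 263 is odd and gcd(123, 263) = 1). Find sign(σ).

-1

Trace 203: π^k(203) = [203, 247, 136, 159, 95, 113, 223] for k=0..6.
Decompose π into cycles: lengths [262, 1] (2 cycles, including the fixed point 0).
2 cycles on 263: each ℓ→(−1)^(ℓ−1), product (−1)^261 = -1.
(123|263)_J = -1 (Zolotarev's lemma cross-check).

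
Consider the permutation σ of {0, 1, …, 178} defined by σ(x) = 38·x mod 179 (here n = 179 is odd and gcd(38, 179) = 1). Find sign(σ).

Orbit of 66 under x↦38x: [66, 2, 76, 24, 17, 109, 25]… (length divides ord_179(38)).
π_38 has 2 disjoint cycles with lengths [178, 1] on {0,…,178}.
sign(π) = (−1)^{n − #cycles} = (−1)^{179−2} = (−1)^177 = -1.

-1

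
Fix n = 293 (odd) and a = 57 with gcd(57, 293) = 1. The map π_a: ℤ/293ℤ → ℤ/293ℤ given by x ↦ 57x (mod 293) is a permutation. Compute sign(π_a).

Start at x=59: 59 → 140 → 69 → 124 → 36 → 1 → 57 → … (one orbit).
5 cycles of lengths [73, 73, 73, 73, 1].
n − c = 293 − 5 = 288; sign = (−1)^288 = +1.
Via Zolotarev, sign(π_{57}) = (57|293) = +1.

+1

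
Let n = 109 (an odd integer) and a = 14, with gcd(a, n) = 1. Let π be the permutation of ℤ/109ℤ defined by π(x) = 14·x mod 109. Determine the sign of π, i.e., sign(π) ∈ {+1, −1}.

-1

Start at x=72: 72 → 27 → 51 → 60 → 77 → 97 → 50 → … (one orbit).
π_14 has 2 disjoint cycles with lengths [108, 1] on {0,…,108}.
With 2 cycles on 109 points, sign = (−1)^{109−2} = -1.
Via Zolotarev, sign(π_{14}) = (14|109) = -1.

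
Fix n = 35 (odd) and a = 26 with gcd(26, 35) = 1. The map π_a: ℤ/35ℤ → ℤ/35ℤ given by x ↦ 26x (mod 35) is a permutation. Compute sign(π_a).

Start at x=16: 16 → 31 → 1 → 26 → 11 → 6 → 16 (one orbit).
Cycle lengths of π_26 on ℤ/35ℤ: [6, 6, 6, 6, 6, 1, 1, 1, 1, 1]; 10 cycles in total.
With 10 cycles on 35 points, sign = (−1)^{35−10} = -1.

-1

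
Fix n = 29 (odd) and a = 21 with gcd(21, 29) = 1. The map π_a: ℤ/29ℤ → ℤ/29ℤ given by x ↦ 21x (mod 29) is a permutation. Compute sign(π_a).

-1

Trace 3: π^k(3) = [3, 5, 18, 1, 21, 6, 10] for k=0..6.
The orbit structure of x ↦ 21x mod 29: 2 orbits of sizes [28, 1].
2 cycles on 29: each ℓ→(−1)^(ℓ−1), product (−1)^27 = -1.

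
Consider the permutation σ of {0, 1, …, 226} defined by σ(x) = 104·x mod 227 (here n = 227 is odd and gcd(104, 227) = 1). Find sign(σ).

Orbit of 62 under x↦104x: [62, 92, 34, 131, 4, 189, 134]… (length divides ord_227(104)).
Cycle lengths of π_104 on ℤ/227ℤ: [113, 113, 1]; 3 cycles in total.
Σ(ℓ_i−1) = 227−3 = 224; sign = (−1)^224 = +1.
Check: (104/227) = +1 by Zolotarev.

+1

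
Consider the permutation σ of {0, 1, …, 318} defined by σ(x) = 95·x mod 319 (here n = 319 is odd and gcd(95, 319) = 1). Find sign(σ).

+1

Trace 160: π^k(160) = [160, 207, 206, 111, 18, 115, 79] for k=0..6.
Decompose π into cycles: lengths [140, 140, 28, 10, 1] (5 cycles, including the fixed point 0).
sign(π) = (−1)^{n − #cycles} = (−1)^{319−5} = (−1)^314 = +1.
The Jacobi symbol (95|319) = +1 (Zolotarev) agrees.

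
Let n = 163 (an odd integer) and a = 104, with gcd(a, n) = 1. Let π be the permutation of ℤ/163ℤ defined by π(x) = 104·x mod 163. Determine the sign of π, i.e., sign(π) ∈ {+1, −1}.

Start at x=58: 58 → 1 → 104 → 58 (one orbit).
The orbit structure of x ↦ 104x mod 163: 55 orbits of sizes [3, 3, 3, 3, 3, 3, 3, 3, 3, 3, 3, 3, 3, 3, 3, 3, 3, 3, 3, 3, 3, 3, 3, 3, 3, 3, 3, 3, 3, 3, 3, 3, 3, 3, 3, 3, 3, 3, 3, 3, 3, 3, 3, 3, 3, 3, 3, 3, 3, 3, 3, 3, 3, 3, 1].
55 cycles on 163: each ℓ→(−1)^(ℓ−1), product (−1)^108 = +1.
(104|163)_J = +1 (Zolotarev's lemma cross-check).

+1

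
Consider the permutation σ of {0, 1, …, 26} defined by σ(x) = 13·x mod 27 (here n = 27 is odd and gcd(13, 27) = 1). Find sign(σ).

Orbit of 25 under x↦13x: [25, 1, 13, 7, 10, 22, 16]… (length divides ord_27(13)).
Cycle lengths of π_13 on ℤ/27ℤ: [9, 9, 3, 3, 1, 1, 1]; 7 cycles in total.
sign(π) = (−1)^{n − #cycles} = (−1)^{27−7} = (−1)^20 = +1.
(13|27)_J = +1 (Zolotarev's lemma cross-check).

+1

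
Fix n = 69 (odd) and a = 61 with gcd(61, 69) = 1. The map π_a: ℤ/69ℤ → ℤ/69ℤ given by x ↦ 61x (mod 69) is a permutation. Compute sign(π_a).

Orbit of 37 under x↦61x: [37, 49, 22, 31, 28, 52, 67]… (length divides ord_69(61)).
π_61 has 6 disjoint cycles with lengths [22, 22, 22, 1, 1, 1] on {0,…,68}.
Σ(ℓ_i−1) = 69−6 = 63; sign = (−1)^63 = -1.

-1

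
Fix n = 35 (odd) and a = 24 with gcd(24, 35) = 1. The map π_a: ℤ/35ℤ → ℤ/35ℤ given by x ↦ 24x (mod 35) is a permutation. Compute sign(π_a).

-1

Trace 34: π^k(34) = [34, 11, 19, 1, 24, 16] for k=0..5.
Decompose π into cycles: lengths [6, 6, 6, 6, 6, 2, 2, 1] (8 cycles, including the fixed point 0).
sign(π) = (−1)^{n − #cycles} = (−1)^{35−8} = (−1)^27 = -1.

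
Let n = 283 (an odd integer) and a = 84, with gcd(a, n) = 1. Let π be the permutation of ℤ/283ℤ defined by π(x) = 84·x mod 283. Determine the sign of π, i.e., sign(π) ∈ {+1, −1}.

Trace 152: π^k(152) = [152, 33, 225, 222, 253, 27, 4] for k=0..6.
The orbit structure of x ↦ 84x mod 283: 4 orbits of sizes [94, 94, 94, 1].
283 − 4 = 279 transpositions; sign(π) = (−1)^279 = -1.

-1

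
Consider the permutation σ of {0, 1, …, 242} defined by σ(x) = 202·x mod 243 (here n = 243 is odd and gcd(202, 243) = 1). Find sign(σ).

Start at x=1: 1 → 202 → 223 → 91 → 157 → 124 → 19 → … (one orbit).
The orbit structure of x ↦ 202x mod 243: 11 orbits of sizes [81, 81, 27, 27, 9, 9, 3, 3, 1, 1, 1].
11 cycles on 243: each ℓ→(−1)^(ℓ−1), product (−1)^232 = +1.
The Jacobi symbol (202|243) = +1 (Zolotarev) agrees.

+1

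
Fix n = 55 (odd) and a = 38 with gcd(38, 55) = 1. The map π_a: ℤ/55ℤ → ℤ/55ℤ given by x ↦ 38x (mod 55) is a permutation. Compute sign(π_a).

Start at x=37: 37 → 31 → 23 → 49 → 47 → 26 → 53 → … (one orbit).
Cycle type of π: 20×2 + 5×2 + 4 + 1; total 6 cycles.
55 − 6 = 49 transpositions; sign(π) = (−1)^49 = -1.
Via Zolotarev, sign(π_{38}) = (38|55) = -1.

-1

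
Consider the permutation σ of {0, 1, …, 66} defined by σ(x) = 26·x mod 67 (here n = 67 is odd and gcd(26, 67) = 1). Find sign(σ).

+1

Start at x=33: 33 → 54 → 64 → 56 → 49 → 1 → 26 → … (one orbit).
Cycle lengths of π_26 on ℤ/67ℤ: [33, 33, 1]; 3 cycles in total.
3 cycles on 67: each ℓ→(−1)^(ℓ−1), product (−1)^64 = +1.
The Jacobi symbol (26|67) = +1 (Zolotarev) agrees.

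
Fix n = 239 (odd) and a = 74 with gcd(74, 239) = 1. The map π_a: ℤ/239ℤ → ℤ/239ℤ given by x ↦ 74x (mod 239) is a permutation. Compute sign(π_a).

-1

Trace 213: π^k(213) = [213, 227, 68, 13, 6, 205, 113] for k=0..6.
Cycle type of π: 238 + 1; total 2 cycles.
2 cycles on 239: each ℓ→(−1)^(ℓ−1), product (−1)^237 = -1.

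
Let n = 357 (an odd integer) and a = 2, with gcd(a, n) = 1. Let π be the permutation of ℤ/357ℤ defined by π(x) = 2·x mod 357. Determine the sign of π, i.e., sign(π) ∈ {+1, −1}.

-1

Start at x=155: 155 → 310 → 263 → 169 → 338 → 319 → 281 → … (one orbit).
The orbit structure of x ↦ 2x mod 357: 24 orbits of sizes [24, 24, 24, 24, 24, 24, 24, 24, 24, 24, 24, 24, 8, 8, 8, 8, 8, 8, 6, 6, 3, 3, 2, 1].
n − c = 357 − 24 = 333; sign = (−1)^333 = -1.
Zolotarev: (2|357) = -1, matching the cycle-count sign.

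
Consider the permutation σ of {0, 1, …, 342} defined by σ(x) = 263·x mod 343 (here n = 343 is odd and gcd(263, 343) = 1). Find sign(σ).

Orbit of 246 under x↦263x: [246, 214, 30, 1, 263, 226, 99]… (length divides ord_343(263)).
The orbit structure of x ↦ 263x mod 343: 31 orbits of sizes [21, 21, 21, 21, 21, 21, 21, 21, 21, 21, 21, 21, 21, 21, 3, 3, 3, 3, 3, 3, 3, 3, 3, 3, 3, 3, 3, 3, 3, 3, 1].
sign(π) = (−1)^{n − #cycles} = (−1)^{343−31} = (−1)^312 = +1.
The Jacobi symbol (263|343) = +1 (Zolotarev) agrees.

+1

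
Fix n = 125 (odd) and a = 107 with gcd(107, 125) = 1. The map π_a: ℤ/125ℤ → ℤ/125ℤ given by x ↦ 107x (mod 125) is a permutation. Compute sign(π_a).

Orbit of 1 under x↦107x: [1, 107, 74, 43, 101, 57, 99]… (length divides ord_125(107)).
The orbit structure of x ↦ 107x mod 125: 12 orbits of sizes [20, 20, 20, 20, 20, 4, 4, 4, 4, 4, 4, 1].
Σ(ℓ_i−1) = 125−12 = 113; sign = (−1)^113 = -1.
The Jacobi symbol (107|125) = -1 (Zolotarev) agrees.

-1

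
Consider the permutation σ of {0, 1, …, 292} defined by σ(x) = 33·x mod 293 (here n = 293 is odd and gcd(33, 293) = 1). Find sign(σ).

+1

Trace 59: π^k(59) = [59, 189, 84, 135, 60, 222, 1] for k=0..6.
Cycle lengths of π_33 on ℤ/293ℤ: [73, 73, 73, 73, 1]; 5 cycles in total.
5 cycles on 293: each ℓ→(−1)^(ℓ−1), product (−1)^288 = +1.
(33|293)_J = +1 (Zolotarev's lemma cross-check).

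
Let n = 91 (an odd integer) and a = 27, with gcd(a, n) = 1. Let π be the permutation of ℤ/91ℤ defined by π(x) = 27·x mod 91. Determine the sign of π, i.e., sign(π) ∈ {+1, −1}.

-1

Trace 1: π^k(1) = [1, 27] for k=0..1.
Cycle lengths of π_27 on ℤ/91ℤ: [2, 2, 2, 2, 2, 2, 2, 2, 2, 2, 2, 2, 2, 2, 2, 2, 2, 2, 2, 2, 2, 2, 2, 2, 2, 2, 2, 2, 2, 2, 2, 2, 2, 2, 2, 2, 2, 2, 2, 1, 1, 1, 1, 1, 1, 1, 1, 1, 1, 1, 1, 1]; 52 cycles in total.
52 cycles on 91: each ℓ→(−1)^(ℓ−1), product (−1)^39 = -1.
(27|91)_J = -1 (Zolotarev's lemma cross-check).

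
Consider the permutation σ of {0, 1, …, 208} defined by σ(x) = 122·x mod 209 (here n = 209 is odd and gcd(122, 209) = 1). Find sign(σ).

-1

Start at x=56: 56 → 144 → 12 → 1 → 122 → 45 → 56 (one orbit).
Decompose π into cycles: lengths [6, 6, 6, 6, 6, 6, 6, 6, 6, 6, 6, 6, 6, 6, 6, 6, 6, 6, 6, 6, 6, 6, 6, 6, 6, 6, 6, 6, 6, 6, 6, 6, 6, 1, 1, 1, 1, 1, 1, 1, 1, 1, 1, 1] (44 cycles, including the fixed point 0).
With 44 cycles on 209 points, sign = (−1)^{209−44} = -1.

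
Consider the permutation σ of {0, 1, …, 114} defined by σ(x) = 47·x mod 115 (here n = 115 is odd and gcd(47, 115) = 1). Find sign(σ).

-1

Start at x=93: 93 → 1 → 47 → 24 → 93 (one orbit).
The orbit structure of x ↦ 47x mod 115: 46 orbits of sizes [4, 4, 4, 4, 4, 4, 4, 4, 4, 4, 4, 4, 4, 4, 4, 4, 4, 4, 4, 4, 4, 4, 4, 1, 1, 1, 1, 1, 1, 1, 1, 1, 1, 1, 1, 1, 1, 1, 1, 1, 1, 1, 1, 1, 1, 1].
n − c = 115 − 46 = 69; sign = (−1)^69 = -1.
Zolotarev: (47|115) = -1, matching the cycle-count sign.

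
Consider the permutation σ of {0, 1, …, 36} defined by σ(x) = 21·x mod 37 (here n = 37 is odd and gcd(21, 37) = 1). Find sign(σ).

Trace 28: π^k(28) = [28, 33, 27, 12, 30, 1, 21] for k=0..6.
Cycle type of π: 18×2 + 1; total 3 cycles.
37 − 3 = 34 transpositions; sign(π) = (−1)^34 = +1.
Via Zolotarev, sign(π_{21}) = (21|37) = +1.

+1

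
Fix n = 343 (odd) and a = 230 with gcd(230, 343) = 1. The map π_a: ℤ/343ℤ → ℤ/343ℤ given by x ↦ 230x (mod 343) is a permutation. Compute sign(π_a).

Start at x=181: 181 → 127 → 55 → 302 → 174 → 232 → 195 → … (one orbit).
Cycle lengths of π_230 on ℤ/343ℤ: [98, 98, 98, 14, 14, 14, 2, 2, 2, 1]; 10 cycles in total.
343 − 10 = 333 transpositions; sign(π) = (−1)^333 = -1.
Zolotarev: (230|343) = -1, matching the cycle-count sign.

-1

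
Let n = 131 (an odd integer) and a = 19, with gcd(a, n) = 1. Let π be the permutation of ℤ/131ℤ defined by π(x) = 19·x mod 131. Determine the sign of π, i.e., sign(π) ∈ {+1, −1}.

Trace 80: π^k(80) = [80, 79, 60, 92, 45, 69, 1] for k=0..6.
The orbit structure of x ↦ 19x mod 131: 6 orbits of sizes [26, 26, 26, 26, 26, 1].
Σ(ℓ_i−1) = 131−6 = 125; sign = (−1)^125 = -1.
Via Zolotarev, sign(π_{19}) = (19|131) = -1.

-1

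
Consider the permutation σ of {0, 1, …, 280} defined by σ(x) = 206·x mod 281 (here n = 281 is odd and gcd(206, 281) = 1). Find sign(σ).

-1

Orbit of 28 under x↦206x: [28, 148, 140, 178, 138, 47, 128]… (length divides ord_281(206)).
Decompose π into cycles: lengths [280, 1] (2 cycles, including the fixed point 0).
n − c = 281 − 2 = 279; sign = (−1)^279 = -1.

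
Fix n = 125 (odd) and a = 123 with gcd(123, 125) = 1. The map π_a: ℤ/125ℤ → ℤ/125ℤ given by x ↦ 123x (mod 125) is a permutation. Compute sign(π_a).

Orbit of 121 under x↦123x: [121, 8, 109, 32, 61, 3, 119]… (length divides ord_125(123)).
π_123 has 4 disjoint cycles with lengths [100, 20, 4, 1] on {0,…,124}.
Σ(ℓ_i−1) = 125−4 = 121; sign = (−1)^121 = -1.

-1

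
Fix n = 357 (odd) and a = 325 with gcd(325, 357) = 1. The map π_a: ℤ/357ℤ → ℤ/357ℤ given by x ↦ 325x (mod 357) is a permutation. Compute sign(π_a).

-1

Trace 310: π^k(310) = [310, 76, 67, 355, 64, 94, 205] for k=0..6.
Cycle lengths of π_325 on ℤ/357ℤ: [24, 24, 24, 24, 24, 24, 24, 24, 24, 24, 24, 24, 8, 8, 8, 8, 8, 8, 6, 6, 6, 1, 1, 1]; 24 cycles in total.
357 − 24 = 333 transpositions; sign(π) = (−1)^333 = -1.
Check: (325/357) = -1 by Zolotarev.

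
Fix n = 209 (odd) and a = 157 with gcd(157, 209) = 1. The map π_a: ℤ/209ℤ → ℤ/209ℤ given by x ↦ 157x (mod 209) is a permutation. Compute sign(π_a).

+1

Orbit of 119 under x↦157x: [119, 82, 125, 188, 47, 64, 16]… (length divides ord_209(157)).
Cycle lengths of π_157 on ℤ/209ℤ: [45, 45, 45, 45, 9, 9, 5, 5, 1]; 9 cycles in total.
n − c = 209 − 9 = 200; sign = (−1)^200 = +1.
Check: (157/209) = +1 by Zolotarev.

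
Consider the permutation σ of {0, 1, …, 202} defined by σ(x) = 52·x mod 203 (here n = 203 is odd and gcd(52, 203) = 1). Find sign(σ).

-1

Trace 16: π^k(16) = [16, 20, 25, 82, 1, 52, 65] for k=0..6.
Cycle lengths of π_52 on ℤ/203ℤ: [42, 42, 42, 42, 7, 7, 7, 7, 6, 1]; 10 cycles in total.
sign(π) = (−1)^{n − #cycles} = (−1)^{203−10} = (−1)^193 = -1.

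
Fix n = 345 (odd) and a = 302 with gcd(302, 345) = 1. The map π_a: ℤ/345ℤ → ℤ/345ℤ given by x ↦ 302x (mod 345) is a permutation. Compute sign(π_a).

+1

Orbit of 121 under x↦302x: [121, 317, 169, 323, 256, 32, 4]… (length divides ord_345(302)).
15 cycles of lengths [44, 44, 44, 44, 44, 44, 22, 22, 11, 11, 4, 4, 4, 2, 1].
15 cycles on 345: each ℓ→(−1)^(ℓ−1), product (−1)^330 = +1.
Check: (302/345) = +1 by Zolotarev.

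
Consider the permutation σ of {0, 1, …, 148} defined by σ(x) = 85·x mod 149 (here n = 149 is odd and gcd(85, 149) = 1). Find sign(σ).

Orbit of 19 under x↦85x: [19, 125, 46, 36, 80, 95, 29]… (length divides ord_149(85)).
Decompose π into cycles: lengths [37, 37, 37, 37, 1] (5 cycles, including the fixed point 0).
Σ(ℓ_i−1) = 149−5 = 144; sign = (−1)^144 = +1.
(85|149)_J = +1 (Zolotarev's lemma cross-check).

+1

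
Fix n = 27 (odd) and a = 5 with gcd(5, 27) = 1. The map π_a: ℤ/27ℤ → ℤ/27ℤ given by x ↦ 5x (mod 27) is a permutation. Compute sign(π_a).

Orbit of 14 under x↦5x: [14, 16, 26, 22, 2, 10, 23]… (length divides ord_27(5)).
4 cycles of lengths [18, 6, 2, 1].
27 − 4 = 23 transpositions; sign(π) = (−1)^23 = -1.
Via Zolotarev, sign(π_{5}) = (5|27) = -1.

-1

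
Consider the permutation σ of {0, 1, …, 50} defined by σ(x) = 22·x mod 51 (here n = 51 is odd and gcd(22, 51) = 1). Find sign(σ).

Start at x=43: 43 → 28 → 4 → 37 → 49 → 7 → 1 → … (one orbit).
π_22 has 6 disjoint cycles with lengths [16, 16, 16, 1, 1, 1] on {0,…,50}.
n − c = 51 − 6 = 45; sign = (−1)^45 = -1.
(22|51)_J = -1 (Zolotarev's lemma cross-check).

-1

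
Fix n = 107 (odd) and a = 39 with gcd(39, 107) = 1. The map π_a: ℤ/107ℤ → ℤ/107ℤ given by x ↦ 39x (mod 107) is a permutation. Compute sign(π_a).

+1

Trace 11: π^k(11) = [11, 1, 39, 23, 41, 101, 87] for k=0..6.
Cycle type of π: 53×2 + 1; total 3 cycles.
n − c = 107 − 3 = 104; sign = (−1)^104 = +1.
The Jacobi symbol (39|107) = +1 (Zolotarev) agrees.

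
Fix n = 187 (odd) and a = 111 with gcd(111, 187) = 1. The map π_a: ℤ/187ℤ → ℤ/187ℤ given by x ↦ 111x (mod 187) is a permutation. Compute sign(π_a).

+1

Start at x=1: 1 → 111 → 166 → 100 → 67 → 144 → 89 → … (one orbit).
Cycle lengths of π_111 on ℤ/187ℤ: [8, 8, 8, 8, 8, 8, 8, 8, 8, 8, 8, 8, 8, 8, 8, 8, 8, 8, 8, 8, 8, 8, 1, 1, 1, 1, 1, 1, 1, 1, 1, 1, 1]; 33 cycles in total.
n − c = 187 − 33 = 154; sign = (−1)^154 = +1.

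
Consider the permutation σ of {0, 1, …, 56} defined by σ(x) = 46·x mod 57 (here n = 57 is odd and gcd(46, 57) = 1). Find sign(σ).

Orbit of 37 under x↦46x: [37, 49, 31, 1, 46, 7]… (length divides ord_57(46)).
Decompose π into cycles: lengths [6, 6, 6, 6, 6, 6, 6, 6, 6, 1, 1, 1] (12 cycles, including the fixed point 0).
57 − 12 = 45 transpositions; sign(π) = (−1)^45 = -1.
Check: (46/57) = -1 by Zolotarev.

-1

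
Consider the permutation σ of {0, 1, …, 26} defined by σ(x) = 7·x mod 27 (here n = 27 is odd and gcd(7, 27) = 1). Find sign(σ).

+1

Start at x=4: 4 → 1 → 7 → 22 → 19 → 25 → 13 → … (one orbit).
π_7 has 7 disjoint cycles with lengths [9, 9, 3, 3, 1, 1, 1] on {0,…,26}.
sign(π) = (−1)^{n − #cycles} = (−1)^{27−7} = (−1)^20 = +1.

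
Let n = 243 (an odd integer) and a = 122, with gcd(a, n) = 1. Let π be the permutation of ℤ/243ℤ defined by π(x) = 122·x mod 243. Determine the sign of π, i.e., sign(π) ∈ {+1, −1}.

-1

Start at x=65: 65 → 154 → 77 → 160 → 80 → 40 → 20 → … (one orbit).
The orbit structure of x ↦ 122x mod 243: 6 orbits of sizes [162, 54, 18, 6, 2, 1].
Σ(ℓ_i−1) = 243−6 = 237; sign = (−1)^237 = -1.
Via Zolotarev, sign(π_{122}) = (122|243) = -1.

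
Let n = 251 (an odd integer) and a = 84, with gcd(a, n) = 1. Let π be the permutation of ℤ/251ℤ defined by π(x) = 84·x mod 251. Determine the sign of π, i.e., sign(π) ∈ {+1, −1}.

+1

Trace 25: π^k(25) = [25, 92, 198, 66, 22, 91, 114] for k=0..6.
Cycle type of π: 125×2 + 1; total 3 cycles.
251 − 3 = 248 transpositions; sign(π) = (−1)^248 = +1.
Check: (84/251) = +1 by Zolotarev.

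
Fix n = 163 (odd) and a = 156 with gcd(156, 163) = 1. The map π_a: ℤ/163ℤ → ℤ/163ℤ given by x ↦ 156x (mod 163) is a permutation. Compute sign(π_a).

Trace 4: π^k(4) = [4, 135, 33, 95, 150, 91, 15] for k=0..6.
Cycle type of π: 81×2 + 1; total 3 cycles.
With 3 cycles on 163 points, sign = (−1)^{163−3} = +1.
(156|163)_J = +1 (Zolotarev's lemma cross-check).

+1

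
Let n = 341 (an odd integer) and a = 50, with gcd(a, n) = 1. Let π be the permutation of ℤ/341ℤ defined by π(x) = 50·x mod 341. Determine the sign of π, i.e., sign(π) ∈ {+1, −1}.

-1

Orbit of 126 under x↦50x: [126, 162, 257, 233, 56, 72, 190]… (length divides ord_341(50)).
14 cycles of lengths [30, 30, 30, 30, 30, 30, 30, 30, 30, 30, 15, 15, 10, 1].
With 14 cycles on 341 points, sign = (−1)^{341−14} = -1.
Via Zolotarev, sign(π_{50}) = (50|341) = -1.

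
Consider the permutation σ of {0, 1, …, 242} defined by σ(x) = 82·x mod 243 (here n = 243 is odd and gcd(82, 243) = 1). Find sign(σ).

+1

Trace 1: π^k(1) = [1, 82, 163] for k=0..2.
Decompose π into cycles: lengths [3, 3, 3, 3, 3, 3, 3, 3, 3, 3, 3, 3, 3, 3, 3, 3, 3, 3, 3, 3, 3, 3, 3, 3, 3, 3, 3, 3, 3, 3, 3, 3, 3, 3, 3, 3, 3, 3, 3, 3, 3, 3, 3, 3, 3, 3, 3, 3, 3, 3, 3, 3, 3, 3, 1, 1, 1, 1, 1, 1, 1, 1, 1, 1, 1, 1, 1, 1, 1, 1, 1, 1, 1, 1, 1, 1, 1, 1, 1, 1, 1, 1, 1, 1, 1, 1, 1, 1, 1, 1, 1, 1, 1, 1, 1, 1, 1, 1, 1, 1, 1, 1, 1, 1, 1, 1, 1, 1, 1, 1, 1, 1, 1, 1, 1, 1, 1, 1, 1, 1, 1, 1, 1, 1, 1, 1, 1, 1, 1, 1, 1, 1, 1, 1, 1] (135 cycles, including the fixed point 0).
Σ(ℓ_i−1) = 243−135 = 108; sign = (−1)^108 = +1.
Check: (82/243) = +1 by Zolotarev.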